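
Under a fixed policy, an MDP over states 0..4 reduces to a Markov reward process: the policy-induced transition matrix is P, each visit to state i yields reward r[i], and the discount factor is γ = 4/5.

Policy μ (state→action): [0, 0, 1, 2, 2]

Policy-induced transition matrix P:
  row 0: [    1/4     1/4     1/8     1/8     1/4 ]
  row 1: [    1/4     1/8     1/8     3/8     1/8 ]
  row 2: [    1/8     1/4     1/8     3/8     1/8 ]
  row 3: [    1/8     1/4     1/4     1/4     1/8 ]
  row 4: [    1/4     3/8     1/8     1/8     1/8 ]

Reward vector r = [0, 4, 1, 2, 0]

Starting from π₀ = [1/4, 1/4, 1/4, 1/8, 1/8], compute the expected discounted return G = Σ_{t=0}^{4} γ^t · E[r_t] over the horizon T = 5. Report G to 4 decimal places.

G = 5.3229

t=0: π = [0.2500, 0.2500, 0.2500, 0.1250, 0.1250], E[r] = 1.5000, γ^t·E[r] = 1.500000, running G = 1.500000
t=1: π = [0.2031, 0.2344, 0.1406, 0.2656, 0.1563], E[r] = 1.6094, γ^t·E[r] = 1.287500, running G = 2.787500
t=2: π = [0.1992, 0.2402, 0.1582, 0.2520, 0.1504], E[r] = 1.6230, γ^t·E[r] = 1.038750, running G = 3.826250
t=3: π = [0.1987, 0.2388, 0.1565, 0.2561, 0.1499], E[r] = 1.6238, γ^t·E[r] = 0.831375, running G = 4.657625
t=4: π = [0.1984, 0.2389, 0.1570, 0.2558, 0.1498], E[r] = 1.6242, γ^t·E[r] = 0.665288, running G = 5.322913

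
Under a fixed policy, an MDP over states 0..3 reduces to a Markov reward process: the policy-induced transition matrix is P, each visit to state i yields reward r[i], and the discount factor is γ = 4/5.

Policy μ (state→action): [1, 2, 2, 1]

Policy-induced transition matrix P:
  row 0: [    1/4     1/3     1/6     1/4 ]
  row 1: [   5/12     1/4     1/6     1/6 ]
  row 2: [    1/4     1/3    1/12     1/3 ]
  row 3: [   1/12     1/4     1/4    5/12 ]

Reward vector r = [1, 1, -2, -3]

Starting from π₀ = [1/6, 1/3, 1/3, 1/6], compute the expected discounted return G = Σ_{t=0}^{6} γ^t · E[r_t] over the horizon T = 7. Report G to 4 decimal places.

G = -2.5832

t=0: π = [0.1667, 0.3333, 0.3333, 0.1667], E[r] = -0.6667, γ^t·E[r] = -0.666667, running G = -0.666667
t=1: π = [0.2778, 0.2917, 0.1528, 0.2778], E[r] = -0.5694, γ^t·E[r] = -0.455556, running G = -1.122222
t=2: π = [0.2523, 0.2859, 0.1771, 0.2847], E[r] = -0.6701, γ^t·E[r] = -0.428889, running G = -1.551111
t=3: π = [0.2502, 0.2858, 0.1756, 0.2884], E[r] = -0.6805, γ^t·E[r] = -0.348395, running G = -1.899506
t=4: π = [0.2496, 0.2855, 0.1761, 0.2889], E[r] = -0.6837, γ^t·E[r] = -0.280056, running G = -2.179562
t=5: π = [0.2494, 0.2855, 0.1761, 0.2890], E[r] = -0.6843, γ^t·E[r] = -0.224239, running G = -2.403801
t=6: π = [0.2494, 0.2855, 0.1761, 0.2891], E[r] = -0.6845, γ^t·E[r] = -0.179427, running G = -2.583228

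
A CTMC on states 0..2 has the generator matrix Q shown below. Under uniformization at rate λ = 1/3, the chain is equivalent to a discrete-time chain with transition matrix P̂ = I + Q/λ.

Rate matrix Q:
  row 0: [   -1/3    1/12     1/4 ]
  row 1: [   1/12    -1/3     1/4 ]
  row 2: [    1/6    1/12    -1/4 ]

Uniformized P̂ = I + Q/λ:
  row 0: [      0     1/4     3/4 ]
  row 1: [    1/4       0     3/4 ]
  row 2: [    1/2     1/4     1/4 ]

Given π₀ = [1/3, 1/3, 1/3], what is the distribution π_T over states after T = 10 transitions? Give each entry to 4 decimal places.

t=0: π = [0.3333, 0.3333, 0.3333]
t=1: π = [0.2500, 0.1667, 0.5833]
t=2: π = [0.3333, 0.2083, 0.4583]
t=3: π = [0.2813, 0.1979, 0.5208]
t=4: π = [0.3099, 0.2005, 0.4896]
t=5: π = [0.2949, 0.1999, 0.5052]
t=6: π = [0.3026, 0.2000, 0.4974]
t=7: π = [0.2987, 0.2000, 0.5013]
t=8: π = [0.3006, 0.2000, 0.4993]
t=9: π = [0.2997, 0.2000, 0.5003]
t=10: π = [0.3002, 0.2000, 0.4998]

π = [0.3002, 0.2000, 0.4998]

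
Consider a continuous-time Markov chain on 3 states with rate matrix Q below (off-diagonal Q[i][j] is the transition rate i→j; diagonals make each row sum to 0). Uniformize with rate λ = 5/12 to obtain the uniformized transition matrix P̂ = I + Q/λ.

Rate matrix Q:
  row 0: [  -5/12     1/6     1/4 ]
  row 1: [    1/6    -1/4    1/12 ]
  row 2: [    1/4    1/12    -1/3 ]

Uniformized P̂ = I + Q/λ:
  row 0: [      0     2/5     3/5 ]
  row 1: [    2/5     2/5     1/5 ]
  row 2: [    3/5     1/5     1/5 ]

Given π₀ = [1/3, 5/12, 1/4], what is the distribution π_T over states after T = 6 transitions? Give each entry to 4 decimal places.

t=0: π = [0.3333, 0.4167, 0.2500]
t=1: π = [0.3167, 0.3500, 0.3333]
t=2: π = [0.3400, 0.3333, 0.3267]
t=3: π = [0.3293, 0.3347, 0.3360]
t=4: π = [0.3355, 0.3328, 0.3317]
t=5: π = [0.3322, 0.3337, 0.3342]
t=6: π = [0.3340, 0.3332, 0.3329]

π = [0.3340, 0.3332, 0.3329]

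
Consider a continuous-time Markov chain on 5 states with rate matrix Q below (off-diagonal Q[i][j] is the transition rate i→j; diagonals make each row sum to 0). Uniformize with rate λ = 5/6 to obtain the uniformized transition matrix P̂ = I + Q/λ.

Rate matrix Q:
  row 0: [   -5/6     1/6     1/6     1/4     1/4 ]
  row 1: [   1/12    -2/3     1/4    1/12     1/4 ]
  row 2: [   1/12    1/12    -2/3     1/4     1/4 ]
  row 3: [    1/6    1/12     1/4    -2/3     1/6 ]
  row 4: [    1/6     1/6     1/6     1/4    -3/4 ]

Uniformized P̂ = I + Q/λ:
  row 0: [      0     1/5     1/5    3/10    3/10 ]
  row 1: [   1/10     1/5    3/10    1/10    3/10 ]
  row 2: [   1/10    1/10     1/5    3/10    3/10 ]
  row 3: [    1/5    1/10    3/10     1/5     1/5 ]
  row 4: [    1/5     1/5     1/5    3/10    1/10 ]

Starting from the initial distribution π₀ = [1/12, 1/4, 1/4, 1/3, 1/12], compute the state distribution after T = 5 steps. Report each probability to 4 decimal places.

π = [0.1341, 0.1515, 0.2397, 0.2452, 0.2295]

t=0: π = [0.0833, 0.2500, 0.2500, 0.3333, 0.0833]
t=1: π = [0.1333, 0.1417, 0.2583, 0.2167, 0.2500]
t=2: π = [0.1333, 0.1525, 0.2358, 0.2500, 0.2283]
t=3: π = [0.1345, 0.1514, 0.2403, 0.2445, 0.2293]
t=4: π = [0.1339, 0.1515, 0.2396, 0.2453, 0.2297]
t=5: π = [0.1341, 0.1515, 0.2397, 0.2452, 0.2295]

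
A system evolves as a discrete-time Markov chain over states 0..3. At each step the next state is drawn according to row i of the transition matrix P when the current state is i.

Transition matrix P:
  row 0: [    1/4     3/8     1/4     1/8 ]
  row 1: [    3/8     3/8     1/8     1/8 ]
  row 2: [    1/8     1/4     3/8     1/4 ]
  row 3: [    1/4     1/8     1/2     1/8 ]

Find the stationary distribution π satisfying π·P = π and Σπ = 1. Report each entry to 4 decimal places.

π = [0.2512, 0.2986, 0.2891, 0.1611]

Balance equations π_j = Σ_i π_i·P[i][j]:
  π_0 = 1/4·π_0 + 3/8·π_1 + 1/8·π_2 + 1/4·π_3
  π_1 = 3/8·π_0 + 3/8·π_1 + 1/4·π_2 + 1/8·π_3
  π_2 = 1/4·π_0 + 1/8·π_1 + 3/8·π_2 + 1/2·π_3
  normalize: π_0 + π_1 + π_2 + π_3 = 1
Solving the linear system gives exactly π = [53/211, 63/211, 61/211, 34/211].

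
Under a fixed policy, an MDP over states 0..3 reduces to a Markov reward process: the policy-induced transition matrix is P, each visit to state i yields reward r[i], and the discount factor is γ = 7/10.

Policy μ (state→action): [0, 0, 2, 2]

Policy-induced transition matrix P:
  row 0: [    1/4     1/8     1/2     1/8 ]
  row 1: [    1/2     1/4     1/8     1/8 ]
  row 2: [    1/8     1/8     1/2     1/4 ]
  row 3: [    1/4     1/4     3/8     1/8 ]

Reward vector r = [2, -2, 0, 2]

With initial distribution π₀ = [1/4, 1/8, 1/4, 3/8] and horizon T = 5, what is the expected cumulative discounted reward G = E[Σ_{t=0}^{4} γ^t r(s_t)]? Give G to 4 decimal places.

G = 1.8455

t=0: π = [0.2500, 0.1250, 0.2500, 0.3750], E[r] = 1.0000, γ^t·E[r] = 1.000000, running G = 1.000000
t=1: π = [0.2500, 0.1875, 0.4063, 0.1563], E[r] = 0.4375, γ^t·E[r] = 0.306250, running G = 1.306250
t=2: π = [0.2461, 0.1680, 0.4102, 0.1758], E[r] = 0.5078, γ^t·E[r] = 0.248828, running G = 1.555078
t=3: π = [0.2407, 0.1680, 0.4150, 0.1763], E[r] = 0.4980, γ^t·E[r] = 0.170830, running G = 1.725908
t=4: π = [0.2401, 0.1680, 0.4150, 0.1769], E[r] = 0.4979, γ^t·E[r] = 0.119552, running G = 1.845460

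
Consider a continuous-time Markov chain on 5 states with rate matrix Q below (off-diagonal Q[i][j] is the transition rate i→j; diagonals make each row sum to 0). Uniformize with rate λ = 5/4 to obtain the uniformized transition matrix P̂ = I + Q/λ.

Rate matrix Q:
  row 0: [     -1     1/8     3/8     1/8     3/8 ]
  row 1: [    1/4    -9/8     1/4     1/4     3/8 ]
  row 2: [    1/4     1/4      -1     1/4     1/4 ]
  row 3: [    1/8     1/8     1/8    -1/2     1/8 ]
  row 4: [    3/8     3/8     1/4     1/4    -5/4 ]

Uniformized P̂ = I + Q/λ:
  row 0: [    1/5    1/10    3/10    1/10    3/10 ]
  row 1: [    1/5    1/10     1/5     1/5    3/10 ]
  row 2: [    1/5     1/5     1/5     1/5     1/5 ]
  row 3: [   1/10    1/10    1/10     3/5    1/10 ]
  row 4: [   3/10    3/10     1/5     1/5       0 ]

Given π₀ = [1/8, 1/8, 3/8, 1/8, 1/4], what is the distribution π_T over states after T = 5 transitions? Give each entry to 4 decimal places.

π = [0.1875, 0.1533, 0.1891, 0.3000, 0.1701]

t=0: π = [0.1250, 0.1250, 0.3750, 0.1250, 0.2500]
t=1: π = [0.2125, 0.1875, 0.2000, 0.2375, 0.1625]
t=2: π = [0.1925, 0.1525, 0.1975, 0.2738, 0.1838]
t=3: π = [0.1910, 0.1565, 0.1919, 0.2903, 0.1704]
t=4: π = [0.1880, 0.1533, 0.1901, 0.2970, 0.1717]
t=5: π = [0.1875, 0.1533, 0.1891, 0.3000, 0.1701]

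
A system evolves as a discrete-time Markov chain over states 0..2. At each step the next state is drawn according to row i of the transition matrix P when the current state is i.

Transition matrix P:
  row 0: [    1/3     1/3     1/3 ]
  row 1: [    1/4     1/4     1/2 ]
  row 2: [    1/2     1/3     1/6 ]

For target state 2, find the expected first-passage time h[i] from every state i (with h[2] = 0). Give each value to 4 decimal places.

First-step conditioning: h[2] = 0; for i ≠ 2, h[i] = 1 + Σ_k P[i][k]·h[k].
  h[0] = 1 + 1/3·h[0] + 1/3·h[1]
  h[1] = 1 + 1/4·h[0] + 1/4·h[1]
Solving the 2×2 linear system over states ≠ 2 gives exactly h = [13/5, 11/5, 0] (h[2] = 0 is the target).

h = [2.6000, 2.2000, 0.0000]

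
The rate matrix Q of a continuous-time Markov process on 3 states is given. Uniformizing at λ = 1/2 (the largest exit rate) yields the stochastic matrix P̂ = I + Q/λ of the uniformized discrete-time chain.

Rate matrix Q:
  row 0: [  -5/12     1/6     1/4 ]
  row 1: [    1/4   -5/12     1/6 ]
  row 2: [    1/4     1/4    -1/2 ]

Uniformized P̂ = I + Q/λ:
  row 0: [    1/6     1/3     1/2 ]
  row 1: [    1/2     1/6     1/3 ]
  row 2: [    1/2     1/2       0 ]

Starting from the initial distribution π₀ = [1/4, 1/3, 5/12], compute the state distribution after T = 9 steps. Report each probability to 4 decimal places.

t=0: π = [0.2500, 0.3333, 0.4167]
t=1: π = [0.4167, 0.3472, 0.2361]
t=2: π = [0.3611, 0.3148, 0.3241]
t=3: π = [0.3796, 0.3349, 0.2855]
t=4: π = [0.3735, 0.3251, 0.3014]
t=5: π = [0.3755, 0.3294, 0.2951]
t=6: π = [0.3748, 0.3276, 0.2976]
t=7: π = [0.3751, 0.3283, 0.2966]
t=8: π = [0.3750, 0.3280, 0.2970]
t=9: π = [0.3750, 0.3282, 0.2968]

π = [0.3750, 0.3282, 0.2968]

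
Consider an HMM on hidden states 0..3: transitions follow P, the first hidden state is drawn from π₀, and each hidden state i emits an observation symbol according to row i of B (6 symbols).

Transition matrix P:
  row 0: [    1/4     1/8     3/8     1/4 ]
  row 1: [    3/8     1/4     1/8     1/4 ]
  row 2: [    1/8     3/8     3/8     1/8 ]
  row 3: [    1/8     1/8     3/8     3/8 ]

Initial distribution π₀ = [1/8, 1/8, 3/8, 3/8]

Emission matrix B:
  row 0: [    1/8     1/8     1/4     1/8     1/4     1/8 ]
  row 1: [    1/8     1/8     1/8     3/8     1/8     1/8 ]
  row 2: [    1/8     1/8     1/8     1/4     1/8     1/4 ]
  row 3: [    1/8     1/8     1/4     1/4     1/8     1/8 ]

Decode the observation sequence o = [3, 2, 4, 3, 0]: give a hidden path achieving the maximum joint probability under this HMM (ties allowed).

t=0: δ = [1.562e-02, 4.688e-02, 9.375e-02, 9.375e-02]  (obs o_0=3)
t=1: δ = [4.395e-03, 4.395e-03, 4.395e-03, 8.789e-03]  ψ = [1, 2, 2, 3]  (obs o_1=2)
t=2: δ = [4.120e-04, 2.060e-04, 4.120e-04, 4.120e-04]  ψ = [1, 2, 3, 3]  (obs o_2=4)
t=3: δ = [1.287e-05, 5.794e-05, 3.862e-05, 3.862e-05]  ψ = [0, 2, 0, 3]  (obs o_3=3)
t=4: δ = [2.716e-06, 1.810e-06, 1.810e-06, 1.810e-06]  ψ = [1, 1, 2, 1]  (obs o_4=0)
backtrack: best end state = 0; path = [3, 3, 2, 1, 0]

path = [3, 3, 2, 1, 0]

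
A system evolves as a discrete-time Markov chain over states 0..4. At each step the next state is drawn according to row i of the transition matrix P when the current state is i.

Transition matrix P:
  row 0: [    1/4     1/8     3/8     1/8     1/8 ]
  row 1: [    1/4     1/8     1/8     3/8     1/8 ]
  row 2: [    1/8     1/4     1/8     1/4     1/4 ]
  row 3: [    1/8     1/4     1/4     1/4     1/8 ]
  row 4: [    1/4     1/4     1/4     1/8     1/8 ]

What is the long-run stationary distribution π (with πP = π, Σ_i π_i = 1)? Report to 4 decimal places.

Balance equations π_j = Σ_i π_i·P[i][j]:
  π_0 = 1/4·π_0 + 1/4·π_1 + 1/8·π_2 + 1/8·π_3 + 1/4·π_4
  π_1 = 1/8·π_0 + 1/8·π_1 + 1/4·π_2 + 1/4·π_3 + 1/4·π_4
  π_2 = 3/8·π_0 + 1/8·π_1 + 1/8·π_2 + 1/4·π_3 + 1/4·π_4
  π_3 = 1/8·π_0 + 3/8·π_1 + 1/4·π_2 + 1/4·π_3 + 1/8·π_4
  normalize: π_0 + π_1 + π_2 + π_3 + π_4 = 1
Solving the linear system gives exactly π = [889/4598, 923/4598, 509/2299, 533/2299, 351/2299].

π = [0.1933, 0.2007, 0.2214, 0.2318, 0.1527]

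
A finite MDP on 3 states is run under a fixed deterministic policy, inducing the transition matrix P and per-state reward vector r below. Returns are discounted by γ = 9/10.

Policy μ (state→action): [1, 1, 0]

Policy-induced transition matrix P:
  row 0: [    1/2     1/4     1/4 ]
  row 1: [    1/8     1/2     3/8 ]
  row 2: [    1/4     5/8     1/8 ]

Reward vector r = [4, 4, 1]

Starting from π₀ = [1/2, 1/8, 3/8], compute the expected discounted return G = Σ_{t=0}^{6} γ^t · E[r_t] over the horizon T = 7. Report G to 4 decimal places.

G = 16.4297

t=0: π = [0.5000, 0.1250, 0.3750], E[r] = 2.8750, γ^t·E[r] = 2.875000, running G = 2.875000
t=1: π = [0.3594, 0.4219, 0.2188], E[r] = 3.3438, γ^t·E[r] = 3.009375, running G = 5.884375
t=2: π = [0.2871, 0.4375, 0.2754], E[r] = 3.1738, γ^t·E[r] = 2.570801, running G = 8.455176
t=3: π = [0.2671, 0.4626, 0.2703], E[r] = 3.1892, γ^t·E[r] = 2.324933, running G = 10.780109
t=4: π = [0.2589, 0.4670, 0.2740], E[r] = 3.1779, γ^t·E[r] = 2.084992, running G = 12.865101
t=5: π = [0.2564, 0.4695, 0.2741], E[r] = 3.1776, γ^t·E[r] = 1.876364, running G = 14.741465
t=6: π = [0.2554, 0.4702, 0.2744], E[r] = 3.1767, γ^t·E[r] = 1.688242, running G = 16.429707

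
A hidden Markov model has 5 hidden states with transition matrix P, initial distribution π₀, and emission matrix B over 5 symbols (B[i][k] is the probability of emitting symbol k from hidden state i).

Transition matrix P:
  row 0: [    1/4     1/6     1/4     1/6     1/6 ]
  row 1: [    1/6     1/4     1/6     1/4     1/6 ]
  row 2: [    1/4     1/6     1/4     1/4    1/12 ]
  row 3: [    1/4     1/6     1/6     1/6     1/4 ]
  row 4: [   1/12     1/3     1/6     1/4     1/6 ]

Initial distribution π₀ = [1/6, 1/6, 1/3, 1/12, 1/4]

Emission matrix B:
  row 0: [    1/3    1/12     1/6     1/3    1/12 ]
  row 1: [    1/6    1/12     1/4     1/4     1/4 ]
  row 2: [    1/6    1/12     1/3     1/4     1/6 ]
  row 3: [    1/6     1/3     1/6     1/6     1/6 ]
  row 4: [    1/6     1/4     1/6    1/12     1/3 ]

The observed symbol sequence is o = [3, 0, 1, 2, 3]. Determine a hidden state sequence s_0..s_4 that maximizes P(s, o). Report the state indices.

path = [2, 0, 3, 2, 0]

t=0: δ = [5.556e-02, 4.167e-02, 8.333e-02, 1.389e-02, 2.083e-02]  (obs o_0=3)
t=1: δ = [6.944e-03, 2.315e-03, 3.472e-03, 3.472e-03, 1.543e-03]  ψ = [2, 2, 2, 2, 0]  (obs o_1=0)
t=2: δ = [1.447e-04, 9.645e-05, 1.447e-04, 3.858e-04, 2.894e-04]  ψ = [0, 0, 0, 0, 0]  (obs o_2=1)
t=3: δ = [1.608e-05, 2.411e-05, 2.143e-05, 1.206e-05, 1.608e-05]  ψ = [3, 4, 3, 4, 3]  (obs o_3=2)
t=4: δ = [1.786e-06, 1.507e-06, 1.340e-06, 1.005e-06, 3.349e-07]  ψ = [2, 1, 2, 1, 1]  (obs o_4=3)
backtrack: best end state = 0; path = [2, 0, 3, 2, 0]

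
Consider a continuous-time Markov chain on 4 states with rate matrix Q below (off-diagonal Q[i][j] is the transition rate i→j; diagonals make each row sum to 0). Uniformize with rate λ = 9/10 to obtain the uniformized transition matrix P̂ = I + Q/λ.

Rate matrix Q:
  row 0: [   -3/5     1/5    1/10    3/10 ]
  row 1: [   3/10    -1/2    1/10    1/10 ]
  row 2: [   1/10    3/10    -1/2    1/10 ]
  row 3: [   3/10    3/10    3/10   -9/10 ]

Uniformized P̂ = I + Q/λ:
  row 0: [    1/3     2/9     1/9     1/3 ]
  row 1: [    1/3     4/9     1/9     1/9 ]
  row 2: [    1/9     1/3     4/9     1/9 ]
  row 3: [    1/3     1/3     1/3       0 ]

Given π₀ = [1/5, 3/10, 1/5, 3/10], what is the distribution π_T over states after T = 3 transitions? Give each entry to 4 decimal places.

t=0: π = [0.2000, 0.3000, 0.2000, 0.3000]
t=1: π = [0.2889, 0.3444, 0.2444, 0.1222]
t=2: π = [0.2790, 0.3395, 0.2198, 0.1617]
t=3: π = [0.2845, 0.3401, 0.2203, 0.1551]

π = [0.2845, 0.3401, 0.2203, 0.1551]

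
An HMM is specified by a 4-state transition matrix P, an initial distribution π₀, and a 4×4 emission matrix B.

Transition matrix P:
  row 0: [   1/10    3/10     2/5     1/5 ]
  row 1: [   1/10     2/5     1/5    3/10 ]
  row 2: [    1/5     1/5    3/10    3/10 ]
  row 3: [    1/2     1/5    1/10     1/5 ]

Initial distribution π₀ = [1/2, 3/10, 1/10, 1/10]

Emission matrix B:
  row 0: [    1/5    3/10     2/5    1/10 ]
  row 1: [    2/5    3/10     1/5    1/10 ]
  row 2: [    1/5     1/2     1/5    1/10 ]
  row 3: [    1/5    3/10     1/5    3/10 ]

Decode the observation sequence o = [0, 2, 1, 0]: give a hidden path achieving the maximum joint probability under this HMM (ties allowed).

t=0: δ = [1.000e-01, 1.200e-01, 2.000e-02, 2.000e-02]  (obs o_0=0)
t=1: δ = [4.800e-03, 9.600e-03, 8.000e-03, 7.200e-03]  ψ = [1, 1, 0, 1]  (obs o_1=2)
t=2: δ = [1.080e-03, 1.152e-03, 1.200e-03, 8.640e-04]  ψ = [3, 1, 2, 1]  (obs o_2=1)
t=3: δ = [8.640e-05, 1.843e-04, 8.640e-05, 7.200e-05]  ψ = [3, 1, 0, 2]  (obs o_3=0)
backtrack: best end state = 1; path = [1, 1, 1, 1]

path = [1, 1, 1, 1]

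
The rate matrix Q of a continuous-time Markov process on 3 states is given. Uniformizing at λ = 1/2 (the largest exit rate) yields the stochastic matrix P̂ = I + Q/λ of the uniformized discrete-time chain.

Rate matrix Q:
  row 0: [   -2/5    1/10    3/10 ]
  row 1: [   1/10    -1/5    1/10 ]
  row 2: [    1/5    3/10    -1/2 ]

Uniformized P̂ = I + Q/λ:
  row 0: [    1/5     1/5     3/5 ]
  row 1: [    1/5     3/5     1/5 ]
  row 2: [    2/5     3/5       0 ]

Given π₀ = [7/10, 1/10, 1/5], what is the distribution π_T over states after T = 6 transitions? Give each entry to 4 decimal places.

t=0: π = [0.7000, 0.1000, 0.2000]
t=1: π = [0.2400, 0.3200, 0.4400]
t=2: π = [0.2880, 0.5040, 0.2080]
t=3: π = [0.2416, 0.4848, 0.2736]
t=4: π = [0.2547, 0.5034, 0.2419]
t=5: π = [0.2484, 0.4981, 0.2535]
t=6: π = [0.2507, 0.5006, 0.2487]

π = [0.2507, 0.5006, 0.2487]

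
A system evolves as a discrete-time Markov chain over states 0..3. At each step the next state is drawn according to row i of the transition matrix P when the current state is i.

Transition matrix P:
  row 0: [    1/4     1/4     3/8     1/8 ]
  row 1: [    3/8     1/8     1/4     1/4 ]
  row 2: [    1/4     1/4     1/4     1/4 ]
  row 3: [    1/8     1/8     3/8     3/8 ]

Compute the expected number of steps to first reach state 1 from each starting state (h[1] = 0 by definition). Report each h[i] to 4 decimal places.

First-step conditioning: h[1] = 0; for i ≠ 1, h[i] = 1 + Σ_k P[i][k]·h[k].
  h[0] = 1 + 1/4·h[0] + 3/8·h[2] + 1/8·h[3]
  h[2] = 1 + 1/4·h[0] + 1/4·h[2] + 1/4·h[3]
  h[3] = 1 + 1/8·h[0] + 3/8·h[2] + 3/8·h[3]
Solving the 3×3 linear system over states ≠ 1 gives exactly h = [9/2, 0, 55/12, 21/4] (h[1] = 0 is the target).

h = [4.5000, 0.0000, 4.5833, 5.2500]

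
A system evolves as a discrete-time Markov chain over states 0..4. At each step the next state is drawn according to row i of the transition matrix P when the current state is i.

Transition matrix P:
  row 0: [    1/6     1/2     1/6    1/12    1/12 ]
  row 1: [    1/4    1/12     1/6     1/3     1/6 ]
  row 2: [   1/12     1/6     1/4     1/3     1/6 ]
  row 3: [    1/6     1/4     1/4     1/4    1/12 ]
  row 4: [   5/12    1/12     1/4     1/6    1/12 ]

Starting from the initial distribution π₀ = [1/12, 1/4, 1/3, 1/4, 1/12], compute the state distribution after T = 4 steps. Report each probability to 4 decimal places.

t=0: π = [0.0833, 0.2500, 0.3333, 0.2500, 0.0833]
t=1: π = [0.1806, 0.1875, 0.2222, 0.2778, 0.1319]
t=2: π = [0.1968, 0.2234, 0.2193, 0.2431, 0.1175]
t=3: π = [0.1964, 0.2241, 0.2150, 0.2443, 0.1202]
t=4: π = [0.1975, 0.2238, 0.2150, 0.2438, 0.1199]

π = [0.1975, 0.2238, 0.2150, 0.2438, 0.1199]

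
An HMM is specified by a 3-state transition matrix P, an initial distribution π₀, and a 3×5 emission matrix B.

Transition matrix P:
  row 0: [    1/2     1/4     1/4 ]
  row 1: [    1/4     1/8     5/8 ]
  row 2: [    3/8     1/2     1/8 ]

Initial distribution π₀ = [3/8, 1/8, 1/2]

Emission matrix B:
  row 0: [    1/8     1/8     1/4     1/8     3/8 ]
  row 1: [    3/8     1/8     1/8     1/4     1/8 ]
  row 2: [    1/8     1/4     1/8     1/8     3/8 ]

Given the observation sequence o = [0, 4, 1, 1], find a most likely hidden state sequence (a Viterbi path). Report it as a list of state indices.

path = [1, 2, 1, 2]

t=0: δ = [4.688e-02, 4.688e-02, 6.250e-02]  (obs o_0=0)
t=1: δ = [8.789e-03, 3.906e-03, 1.099e-02]  ψ = [0, 2, 1]  (obs o_1=4)
t=2: δ = [5.493e-04, 6.866e-04, 6.104e-04]  ψ = [0, 2, 1]  (obs o_2=1)
t=3: δ = [3.433e-05, 3.815e-05, 1.073e-04]  ψ = [0, 2, 1]  (obs o_3=1)
backtrack: best end state = 2; path = [1, 2, 1, 2]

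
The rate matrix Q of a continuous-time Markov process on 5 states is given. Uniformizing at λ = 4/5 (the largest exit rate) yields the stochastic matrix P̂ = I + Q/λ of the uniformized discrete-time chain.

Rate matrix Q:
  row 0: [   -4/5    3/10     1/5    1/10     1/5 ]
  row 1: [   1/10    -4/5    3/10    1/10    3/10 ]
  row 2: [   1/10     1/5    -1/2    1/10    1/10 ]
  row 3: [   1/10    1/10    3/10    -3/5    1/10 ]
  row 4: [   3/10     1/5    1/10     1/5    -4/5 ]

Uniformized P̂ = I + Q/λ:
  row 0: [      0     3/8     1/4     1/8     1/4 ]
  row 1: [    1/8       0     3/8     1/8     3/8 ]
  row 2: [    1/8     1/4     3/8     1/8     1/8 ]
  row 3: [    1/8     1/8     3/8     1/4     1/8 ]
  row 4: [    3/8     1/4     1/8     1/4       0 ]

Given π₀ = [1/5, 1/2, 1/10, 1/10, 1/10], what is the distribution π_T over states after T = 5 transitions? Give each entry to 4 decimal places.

t=0: π = [0.2000, 0.5000, 0.1000, 0.1000, 0.1000]
t=1: π = [0.1250, 0.1375, 0.3250, 0.1500, 0.2625]
t=2: π = [0.1750, 0.2125, 0.2938, 0.1766, 0.1422]
t=3: π = [0.1387, 0.1967, 0.3176, 0.1648, 0.1822]
t=4: π = [0.1532, 0.1976, 0.3121, 0.1684, 0.1687]
t=5: π = [0.1480, 0.1987, 0.3137, 0.1671, 0.1725]

π = [0.1480, 0.1987, 0.3137, 0.1671, 0.1725]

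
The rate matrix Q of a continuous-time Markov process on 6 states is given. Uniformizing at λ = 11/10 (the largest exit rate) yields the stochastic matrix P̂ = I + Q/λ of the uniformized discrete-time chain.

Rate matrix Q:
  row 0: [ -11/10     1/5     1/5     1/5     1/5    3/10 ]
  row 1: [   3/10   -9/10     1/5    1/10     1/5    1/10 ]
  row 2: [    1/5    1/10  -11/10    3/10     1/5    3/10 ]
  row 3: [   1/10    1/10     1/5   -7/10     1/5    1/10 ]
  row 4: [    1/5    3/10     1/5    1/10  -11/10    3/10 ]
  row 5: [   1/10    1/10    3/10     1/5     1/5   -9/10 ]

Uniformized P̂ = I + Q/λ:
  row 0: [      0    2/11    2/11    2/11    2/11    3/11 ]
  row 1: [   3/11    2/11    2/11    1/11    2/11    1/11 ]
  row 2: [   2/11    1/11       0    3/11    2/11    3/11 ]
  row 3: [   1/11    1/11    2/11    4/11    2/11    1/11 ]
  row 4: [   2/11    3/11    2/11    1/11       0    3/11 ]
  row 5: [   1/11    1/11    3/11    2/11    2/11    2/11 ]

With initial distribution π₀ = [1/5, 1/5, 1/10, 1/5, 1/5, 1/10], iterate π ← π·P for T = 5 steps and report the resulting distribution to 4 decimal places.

t=0: π = [0.2000, 0.2000, 0.1000, 0.2000, 0.2000, 0.1000]
t=1: π = [0.1364, 0.1636, 0.1727, 0.1909, 0.1455, 0.1909]
t=2: π = [0.1372, 0.1446, 0.1678, 0.2041, 0.1554, 0.1909]
t=3: π = [0.1341, 0.1448, 0.1687, 0.2069, 0.1536, 0.1920]
t=4: π = [0.1343, 0.1442, 0.1686, 0.2076, 0.1539, 0.1913]
t=5: π = [0.1342, 0.1442, 0.1686, 0.2078, 0.1538, 0.1914]

π = [0.1342, 0.1442, 0.1686, 0.2078, 0.1538, 0.1914]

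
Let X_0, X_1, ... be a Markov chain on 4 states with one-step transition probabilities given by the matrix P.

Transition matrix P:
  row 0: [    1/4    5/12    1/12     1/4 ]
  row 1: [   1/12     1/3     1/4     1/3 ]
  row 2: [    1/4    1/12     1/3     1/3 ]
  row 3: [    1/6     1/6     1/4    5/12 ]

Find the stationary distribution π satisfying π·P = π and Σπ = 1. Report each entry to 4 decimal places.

π = [0.1826, 0.2308, 0.2395, 0.3470]

Balance equations π_j = Σ_i π_i·P[i][j]:
  π_0 = 1/4·π_0 + 1/12·π_1 + 1/4·π_2 + 1/6·π_3
  π_1 = 5/12·π_0 + 1/3·π_1 + 1/12·π_2 + 1/6·π_3
  π_2 = 1/12·π_0 + 1/4·π_1 + 1/3·π_2 + 1/4·π_3
  normalize: π_0 + π_1 + π_2 + π_3 = 1
Solving the linear system gives exactly π = [21/115, 292/1265, 303/1265, 439/1265].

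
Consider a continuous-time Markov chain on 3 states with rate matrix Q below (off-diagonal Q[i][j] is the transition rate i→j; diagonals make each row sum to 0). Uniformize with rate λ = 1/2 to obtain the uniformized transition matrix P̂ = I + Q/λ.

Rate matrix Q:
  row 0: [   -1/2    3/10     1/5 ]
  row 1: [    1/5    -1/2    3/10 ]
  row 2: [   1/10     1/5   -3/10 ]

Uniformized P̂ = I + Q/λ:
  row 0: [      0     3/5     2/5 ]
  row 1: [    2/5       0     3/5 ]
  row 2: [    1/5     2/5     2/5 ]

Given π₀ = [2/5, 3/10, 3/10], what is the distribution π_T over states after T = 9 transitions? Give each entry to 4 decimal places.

t=0: π = [0.4000, 0.3000, 0.3000]
t=1: π = [0.1800, 0.3600, 0.4600]
t=2: π = [0.2360, 0.2920, 0.4720]
t=3: π = [0.2112, 0.3304, 0.4584]
t=4: π = [0.2238, 0.3101, 0.4661]
t=5: π = [0.2172, 0.3207, 0.4620]
t=6: π = [0.2207, 0.3152, 0.4641]
t=7: π = [0.2189, 0.3181, 0.4630]
t=8: π = [0.2198, 0.3165, 0.4636]
t=9: π = [0.2193, 0.3173, 0.4633]

π = [0.2193, 0.3173, 0.4633]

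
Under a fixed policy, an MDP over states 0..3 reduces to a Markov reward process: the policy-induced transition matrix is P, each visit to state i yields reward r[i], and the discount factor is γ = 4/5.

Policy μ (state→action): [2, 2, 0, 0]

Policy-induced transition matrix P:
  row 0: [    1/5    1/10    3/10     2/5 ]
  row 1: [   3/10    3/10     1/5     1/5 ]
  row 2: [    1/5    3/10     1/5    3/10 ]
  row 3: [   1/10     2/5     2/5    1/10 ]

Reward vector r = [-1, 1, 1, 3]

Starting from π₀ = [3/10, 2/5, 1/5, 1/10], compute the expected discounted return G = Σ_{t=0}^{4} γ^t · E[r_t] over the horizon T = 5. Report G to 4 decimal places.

G = 3.1567

t=0: π = [0.3000, 0.4000, 0.2000, 0.1000], E[r] = 0.6000, γ^t·E[r] = 0.600000, running G = 0.600000
t=1: π = [0.2300, 0.2500, 0.2500, 0.2700], E[r] = 1.0800, γ^t·E[r] = 0.864000, running G = 1.464000
t=2: π = [0.1980, 0.2810, 0.2770, 0.2440], E[r] = 1.0920, γ^t·E[r] = 0.698880, running G = 2.162880
t=3: π = [0.2037, 0.2848, 0.2686, 0.2429], E[r] = 1.0784, γ^t·E[r] = 0.552141, running G = 2.715021
t=4: π = [0.2042, 0.2836, 0.2690, 0.2433], E[r] = 1.0782, γ^t·E[r] = 0.441647, running G = 3.156668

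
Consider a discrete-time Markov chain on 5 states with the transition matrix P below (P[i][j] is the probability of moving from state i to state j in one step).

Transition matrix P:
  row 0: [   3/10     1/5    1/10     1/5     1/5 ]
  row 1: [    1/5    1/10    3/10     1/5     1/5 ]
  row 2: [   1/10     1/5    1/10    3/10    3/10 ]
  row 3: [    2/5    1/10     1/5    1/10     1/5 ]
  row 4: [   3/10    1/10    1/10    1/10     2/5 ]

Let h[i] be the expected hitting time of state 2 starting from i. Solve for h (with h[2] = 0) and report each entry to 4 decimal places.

First-step conditioning: h[2] = 0; for i ≠ 2, h[i] = 1 + Σ_k P[i][k]·h[k].
  h[0] = 1 + 3/10·h[0] + 1/5·h[1] + 1/5·h[3] + 1/5·h[4]
  h[1] = 1 + 1/5·h[0] + 1/10·h[1] + 1/5·h[3] + 1/5·h[4]
  h[3] = 1 + 2/5·h[0] + 1/10·h[1] + 1/10·h[3] + 1/5·h[4]
  h[4] = 1 + 3/10·h[0] + 1/10·h[1] + 1/10·h[3] + 2/5·h[4]
Solving the 4×4 linear system over states ≠ 2 gives exactly h = [4840/701, 3960/701, 0, 4480/701, 4995/701] (h[2] = 0 is the target).

h = [6.9044, 5.6491, 0.0000, 6.3909, 7.1255]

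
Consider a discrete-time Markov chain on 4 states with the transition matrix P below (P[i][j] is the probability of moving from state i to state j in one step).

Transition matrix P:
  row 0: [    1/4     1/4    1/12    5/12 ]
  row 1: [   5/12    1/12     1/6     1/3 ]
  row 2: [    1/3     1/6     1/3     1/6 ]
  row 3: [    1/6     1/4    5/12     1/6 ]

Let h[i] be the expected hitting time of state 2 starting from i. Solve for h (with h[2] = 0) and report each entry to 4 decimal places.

h = [4.8184, 4.5660, 0.0000, 3.5335]

First-step conditioning: h[2] = 0; for i ≠ 2, h[i] = 1 + Σ_k P[i][k]·h[k].
  h[0] = 1 + 1/4·h[0] + 1/4·h[1] + 5/12·h[3]
  h[1] = 1 + 5/12·h[0] + 1/12·h[1] + 1/3·h[3]
  h[3] = 1 + 1/6·h[0] + 1/4·h[1] + 1/6·h[3]
Solving the 3×3 linear system over states ≠ 2 gives exactly h = [2520/523, 2388/523, 0, 1848/523] (h[2] = 0 is the target).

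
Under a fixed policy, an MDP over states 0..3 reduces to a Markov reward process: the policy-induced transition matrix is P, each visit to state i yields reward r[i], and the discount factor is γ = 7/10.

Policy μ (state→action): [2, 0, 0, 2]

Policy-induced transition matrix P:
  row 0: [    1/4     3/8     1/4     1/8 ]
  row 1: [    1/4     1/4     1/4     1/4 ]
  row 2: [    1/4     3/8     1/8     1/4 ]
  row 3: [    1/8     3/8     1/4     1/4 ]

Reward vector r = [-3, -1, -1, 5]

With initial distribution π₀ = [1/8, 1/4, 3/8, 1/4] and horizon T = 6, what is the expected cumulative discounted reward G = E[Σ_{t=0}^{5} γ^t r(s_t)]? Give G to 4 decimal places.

G = 0.0934

t=0: π = [0.1250, 0.2500, 0.3750, 0.2500], E[r] = 0.2500, γ^t·E[r] = 0.250000, running G = 0.250000
t=1: π = [0.2188, 0.3438, 0.2031, 0.2344], E[r] = -0.0313, γ^t·E[r] = -0.021875, running G = 0.228125
t=2: π = [0.2207, 0.3320, 0.2246, 0.2227], E[r] = -0.1055, γ^t·E[r] = -0.051680, running G = 0.176445
t=3: π = [0.2222, 0.3335, 0.2219, 0.2224], E[r] = -0.1099, γ^t·E[r] = -0.037683, running G = 0.138762
t=4: π = [0.2222, 0.3333, 0.2223, 0.2222], E[r] = -0.1110, γ^t·E[r] = -0.026657, running G = 0.112106
t=5: π = [0.2222, 0.3333, 0.2222, 0.2222], E[r] = -0.1111, γ^t·E[r] = -0.018671, running G = 0.093434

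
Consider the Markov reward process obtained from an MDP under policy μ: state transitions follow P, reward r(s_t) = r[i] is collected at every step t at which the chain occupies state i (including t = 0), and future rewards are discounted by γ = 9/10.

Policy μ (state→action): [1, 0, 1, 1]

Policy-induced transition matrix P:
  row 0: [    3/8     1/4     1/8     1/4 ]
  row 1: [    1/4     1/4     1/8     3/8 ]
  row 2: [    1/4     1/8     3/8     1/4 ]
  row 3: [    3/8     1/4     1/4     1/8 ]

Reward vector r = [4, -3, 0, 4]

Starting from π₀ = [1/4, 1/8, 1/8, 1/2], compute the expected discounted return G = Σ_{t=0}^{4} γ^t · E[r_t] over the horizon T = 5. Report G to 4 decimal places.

t=0: π = [0.2500, 0.1250, 0.1250, 0.5000], E[r] = 2.6250, γ^t·E[r] = 2.625000, running G = 2.625000
t=1: π = [0.3438, 0.2344, 0.2188, 0.2031], E[r] = 1.4844, γ^t·E[r] = 1.335938, running G = 3.960938
t=2: π = [0.3184, 0.2227, 0.2051, 0.2539], E[r] = 1.6211, γ^t·E[r] = 1.313086, running G = 5.274023
t=3: π = [0.3215, 0.2244, 0.2080, 0.2461], E[r] = 1.5974, γ^t·E[r] = 1.164513, running G = 6.438537
t=4: π = [0.3210, 0.2240, 0.2078, 0.2473], E[r] = 1.6010, γ^t·E[r] = 1.050385, running G = 7.488922

G = 7.4889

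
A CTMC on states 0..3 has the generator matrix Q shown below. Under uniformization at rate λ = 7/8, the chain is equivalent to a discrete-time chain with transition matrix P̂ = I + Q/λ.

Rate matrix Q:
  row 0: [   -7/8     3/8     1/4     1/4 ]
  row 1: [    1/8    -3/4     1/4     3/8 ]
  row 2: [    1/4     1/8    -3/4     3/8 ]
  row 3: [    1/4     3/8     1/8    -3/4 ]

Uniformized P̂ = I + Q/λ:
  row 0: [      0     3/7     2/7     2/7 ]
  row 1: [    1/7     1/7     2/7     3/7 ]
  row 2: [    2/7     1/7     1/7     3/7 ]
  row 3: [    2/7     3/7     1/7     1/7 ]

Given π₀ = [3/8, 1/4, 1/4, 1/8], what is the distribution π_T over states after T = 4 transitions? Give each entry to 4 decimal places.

t=0: π = [0.3750, 0.2500, 0.2500, 0.1250]
t=1: π = [0.1429, 0.2857, 0.2321, 0.3393]
t=2: π = [0.2041, 0.2806, 0.2041, 0.3112]
t=3: π = [0.1873, 0.2901, 0.2121, 0.3105]
t=4: π = [0.1908, 0.2851, 0.2111, 0.3131]

π = [0.1908, 0.2851, 0.2111, 0.3131]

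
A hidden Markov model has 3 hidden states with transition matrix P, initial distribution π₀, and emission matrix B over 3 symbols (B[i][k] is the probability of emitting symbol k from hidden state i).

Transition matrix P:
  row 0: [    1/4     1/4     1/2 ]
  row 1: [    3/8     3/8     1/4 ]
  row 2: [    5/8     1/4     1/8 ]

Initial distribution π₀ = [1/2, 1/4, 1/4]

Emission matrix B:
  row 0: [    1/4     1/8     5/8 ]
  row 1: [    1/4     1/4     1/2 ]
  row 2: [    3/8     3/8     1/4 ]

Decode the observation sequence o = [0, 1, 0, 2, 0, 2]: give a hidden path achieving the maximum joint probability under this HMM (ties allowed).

t=0: δ = [1.250e-01, 6.250e-02, 9.375e-02]  (obs o_0=0)
t=1: δ = [7.324e-03, 7.812e-03, 2.344e-02]  ψ = [2, 0, 0]  (obs o_1=1)
t=2: δ = [3.662e-03, 1.465e-03, 1.373e-03]  ψ = [2, 2, 0]  (obs o_2=0)
t=3: δ = [5.722e-04, 4.578e-04, 4.578e-04]  ψ = [0, 0, 0]  (obs o_3=2)
t=4: δ = [7.153e-05, 4.292e-05, 1.073e-04]  ψ = [2, 1, 0]  (obs o_4=0)
t=5: δ = [4.191e-05, 1.341e-05, 8.941e-06]  ψ = [2, 2, 0]  (obs o_5=2)
backtrack: best end state = 0; path = [0, 2, 0, 0, 2, 0]

path = [0, 2, 0, 0, 2, 0]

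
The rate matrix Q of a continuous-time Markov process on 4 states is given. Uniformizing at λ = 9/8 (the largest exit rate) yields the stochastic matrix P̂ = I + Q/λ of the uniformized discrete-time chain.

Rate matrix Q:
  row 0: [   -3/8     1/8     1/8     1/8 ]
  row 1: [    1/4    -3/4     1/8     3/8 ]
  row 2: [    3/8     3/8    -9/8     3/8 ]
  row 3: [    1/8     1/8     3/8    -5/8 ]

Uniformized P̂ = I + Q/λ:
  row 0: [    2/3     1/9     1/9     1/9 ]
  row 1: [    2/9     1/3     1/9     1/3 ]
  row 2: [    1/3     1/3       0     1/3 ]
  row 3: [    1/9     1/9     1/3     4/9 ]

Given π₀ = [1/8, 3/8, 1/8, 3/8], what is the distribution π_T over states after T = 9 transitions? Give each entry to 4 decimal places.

π = [0.3746, 0.1876, 0.1563, 0.2815]

t=0: π = [0.1250, 0.3750, 0.1250, 0.3750]
t=1: π = [0.2500, 0.2222, 0.1806, 0.3472]
t=2: π = [0.3148, 0.2006, 0.1682, 0.3164]
t=3: π = [0.3457, 0.1931, 0.1627, 0.2985]
t=4: π = [0.3608, 0.1902, 0.1594, 0.2897]
t=5: π = [0.3681, 0.1888, 0.1578, 0.2853]
t=6: π = [0.3716, 0.1881, 0.1570, 0.2832]
t=7: π = [0.3734, 0.1878, 0.1566, 0.2822]
t=8: π = [0.3742, 0.1876, 0.1564, 0.2817]
t=9: π = [0.3746, 0.1876, 0.1563, 0.2815]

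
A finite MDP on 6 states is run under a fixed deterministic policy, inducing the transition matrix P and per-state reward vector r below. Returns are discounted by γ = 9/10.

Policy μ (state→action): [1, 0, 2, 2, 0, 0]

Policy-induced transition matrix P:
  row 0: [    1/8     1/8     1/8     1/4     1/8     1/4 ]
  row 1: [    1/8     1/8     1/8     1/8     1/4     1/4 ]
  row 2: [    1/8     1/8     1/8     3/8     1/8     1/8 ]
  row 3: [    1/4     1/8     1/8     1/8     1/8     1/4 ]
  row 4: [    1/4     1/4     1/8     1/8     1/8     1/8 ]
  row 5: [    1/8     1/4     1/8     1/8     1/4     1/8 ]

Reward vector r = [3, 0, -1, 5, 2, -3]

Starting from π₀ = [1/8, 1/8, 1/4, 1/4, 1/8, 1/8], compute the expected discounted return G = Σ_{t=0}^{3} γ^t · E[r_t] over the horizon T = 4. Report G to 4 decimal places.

G = 3.8862

t=0: π = [0.1250, 0.1250, 0.2500, 0.2500, 0.1250, 0.1250], E[r] = 1.2500, γ^t·E[r] = 1.250000, running G = 1.250000
t=1: π = [0.1719, 0.1563, 0.1250, 0.2031, 0.1563, 0.1875], E[r] = 1.1563, γ^t·E[r] = 1.040625, running G = 2.290625
t=2: π = [0.1699, 0.1680, 0.1250, 0.1777, 0.1680, 0.1914], E[r] = 1.0352, γ^t·E[r] = 0.838477, running G = 3.129102
t=3: π = [0.1682, 0.1699, 0.1250, 0.1775, 0.1699, 0.1895], E[r] = 1.0386, γ^t·E[r] = 0.757121, running G = 3.886222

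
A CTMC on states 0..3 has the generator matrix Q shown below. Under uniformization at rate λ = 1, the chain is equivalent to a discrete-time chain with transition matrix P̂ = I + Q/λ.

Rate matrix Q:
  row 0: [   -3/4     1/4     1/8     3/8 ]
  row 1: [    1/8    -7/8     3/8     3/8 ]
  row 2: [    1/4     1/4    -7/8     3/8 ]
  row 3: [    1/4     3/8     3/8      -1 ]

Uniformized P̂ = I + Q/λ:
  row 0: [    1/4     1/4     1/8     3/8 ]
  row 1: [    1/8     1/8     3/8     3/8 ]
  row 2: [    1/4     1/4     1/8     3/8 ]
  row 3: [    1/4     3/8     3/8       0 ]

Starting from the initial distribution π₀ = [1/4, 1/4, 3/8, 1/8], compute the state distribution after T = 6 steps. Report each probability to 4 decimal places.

t=0: π = [0.2500, 0.2500, 0.3750, 0.1250]
t=1: π = [0.2188, 0.2344, 0.2188, 0.3281]
t=2: π = [0.2207, 0.2617, 0.2656, 0.2520]
t=3: π = [0.2173, 0.2488, 0.2534, 0.2805]
t=4: π = [0.2189, 0.2540, 0.2573, 0.2698]
t=5: π = [0.2183, 0.2520, 0.2559, 0.2738]
t=6: π = [0.2185, 0.2527, 0.2565, 0.2723]

π = [0.2185, 0.2527, 0.2565, 0.2723]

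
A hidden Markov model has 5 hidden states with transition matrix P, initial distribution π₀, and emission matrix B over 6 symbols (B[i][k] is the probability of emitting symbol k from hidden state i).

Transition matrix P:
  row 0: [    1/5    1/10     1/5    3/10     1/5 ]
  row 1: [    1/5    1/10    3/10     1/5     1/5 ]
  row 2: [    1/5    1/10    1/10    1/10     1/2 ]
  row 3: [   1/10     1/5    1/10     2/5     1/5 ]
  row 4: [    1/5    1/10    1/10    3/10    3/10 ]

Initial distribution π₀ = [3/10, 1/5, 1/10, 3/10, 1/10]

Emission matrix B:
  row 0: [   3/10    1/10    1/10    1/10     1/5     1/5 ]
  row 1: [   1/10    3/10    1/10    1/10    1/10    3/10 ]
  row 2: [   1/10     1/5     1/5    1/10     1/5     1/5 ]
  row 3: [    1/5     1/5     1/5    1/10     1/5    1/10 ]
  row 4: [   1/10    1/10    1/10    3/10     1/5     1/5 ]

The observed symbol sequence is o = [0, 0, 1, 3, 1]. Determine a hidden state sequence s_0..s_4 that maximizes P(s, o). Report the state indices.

path = [0, 0, 2, 4, 3]

t=0: δ = [9.000e-02, 2.000e-02, 1.000e-02, 6.000e-02, 1.000e-02]  (obs o_0=0)
t=1: δ = [5.400e-03, 1.200e-03, 1.800e-03, 5.400e-03, 1.800e-03]  ψ = [0, 3, 0, 0, 0]  (obs o_1=0)
t=2: δ = [1.080e-04, 3.240e-04, 2.160e-04, 4.320e-04, 1.080e-04]  ψ = [0, 3, 0, 3, 0]  (obs o_2=1)
t=3: δ = [6.480e-06, 8.640e-06, 9.720e-06, 1.728e-05, 3.240e-05]  ψ = [1, 3, 1, 3, 2]  (obs o_3=3)
t=4: δ = [6.480e-07, 1.037e-06, 6.480e-07, 1.944e-06, 9.720e-07]  ψ = [4, 3, 4, 4, 4]  (obs o_4=1)
backtrack: best end state = 3; path = [0, 0, 2, 4, 3]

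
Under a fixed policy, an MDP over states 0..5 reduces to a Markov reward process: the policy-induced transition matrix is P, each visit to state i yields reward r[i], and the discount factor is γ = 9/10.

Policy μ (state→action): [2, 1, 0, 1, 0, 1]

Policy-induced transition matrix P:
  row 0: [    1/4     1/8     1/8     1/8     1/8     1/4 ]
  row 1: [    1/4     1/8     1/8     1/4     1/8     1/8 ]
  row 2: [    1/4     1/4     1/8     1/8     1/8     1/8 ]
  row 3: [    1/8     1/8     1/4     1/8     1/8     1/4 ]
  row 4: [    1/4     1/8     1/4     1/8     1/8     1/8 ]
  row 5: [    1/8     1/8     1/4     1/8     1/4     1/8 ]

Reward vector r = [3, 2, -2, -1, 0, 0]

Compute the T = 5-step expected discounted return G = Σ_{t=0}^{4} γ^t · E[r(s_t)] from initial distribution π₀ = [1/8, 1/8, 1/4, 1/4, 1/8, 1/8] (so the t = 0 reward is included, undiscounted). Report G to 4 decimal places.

t=0: π = [0.1250, 0.1250, 0.2500, 0.2500, 0.1250, 0.1250], E[r] = -0.1250, γ^t·E[r] = -0.125000, running G = -0.125000
t=1: π = [0.2031, 0.1563, 0.1875, 0.1406, 0.1406, 0.1719], E[r] = 0.4063, γ^t·E[r] = 0.365625, running G = 0.240625
t=2: π = [0.2109, 0.1484, 0.1816, 0.1445, 0.1465, 0.1680], E[r] = 0.4219, γ^t·E[r] = 0.341719, running G = 0.582344
t=3: π = [0.2109, 0.1477, 0.1824, 0.1436, 0.1460, 0.1694], E[r] = 0.4199, γ^t·E[r] = 0.306123, running G = 0.888467
t=4: π = [0.2109, 0.1478, 0.1824, 0.1435, 0.1462, 0.1693], E[r] = 0.4200, γ^t·E[r] = 0.275571, running G = 1.164038

G = 1.1640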